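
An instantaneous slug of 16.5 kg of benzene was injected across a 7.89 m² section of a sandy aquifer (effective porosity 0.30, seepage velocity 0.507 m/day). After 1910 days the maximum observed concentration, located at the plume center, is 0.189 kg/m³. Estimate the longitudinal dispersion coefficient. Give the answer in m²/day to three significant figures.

0.0567 m²/day

At the plume center C_max = M/(n_e·A·√(4πDt)), so D = M²/(4πt·(n_e·A·C_max)²).
n_e·A·C_max = 0.30 × 7.89 × 0.189 = 0.4474 kg/m.
D = 16.5²/(4π × 1910 × 0.4474²) = 0.0567 m²/day.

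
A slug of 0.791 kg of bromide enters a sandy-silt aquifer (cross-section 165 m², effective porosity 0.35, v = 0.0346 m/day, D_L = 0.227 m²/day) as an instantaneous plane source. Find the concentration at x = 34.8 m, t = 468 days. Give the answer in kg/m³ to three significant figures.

For an instantaneous plane source, C(x,t) = M/(n_e·A·√(4πDt)) · exp(−(x−vt)²/(4Dt)), with n_e·A the pore (flow) area.
Plume center vt = 0.0346 × 468 = 16.1928 m, so the well at 34.8 m is 18.6072 m downgradient of the peak.
√(4πDt) = 36.54 m, giving peak height M/(n_e·A·√(4πDt)) = 0.791/(0.35 × 165 × 36.54) = 0.0003748 kg/m³.
(x−vt)²/(4Dt) = (18.6072)²/(4 × 0.227 × 468) = 0.8148; exp(−0.8148) = 0.4427.
C = 0.0003748 × 0.4427 = 0.000166 kg/m³.

0.000166 kg/m³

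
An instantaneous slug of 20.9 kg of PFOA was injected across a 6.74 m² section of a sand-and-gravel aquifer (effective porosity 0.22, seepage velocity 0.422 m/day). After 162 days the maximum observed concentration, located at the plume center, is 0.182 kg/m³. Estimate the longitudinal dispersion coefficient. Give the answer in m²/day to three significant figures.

2.95 m²/day

At the plume center C_max = M/(n_e·A·√(4πDt)), so D = M²/(4πt·(n_e·A·C_max)²).
n_e·A·C_max = 0.22 × 6.74 × 0.182 = 0.2699 kg/m.
D = 20.9²/(4π × 162 × 0.2699²) = 2.95 m²/day.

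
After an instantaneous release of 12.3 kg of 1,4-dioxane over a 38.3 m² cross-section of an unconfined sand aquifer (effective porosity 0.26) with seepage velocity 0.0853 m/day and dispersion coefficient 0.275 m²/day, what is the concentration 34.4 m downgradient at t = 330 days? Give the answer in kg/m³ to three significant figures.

0.0328 kg/m³

For an instantaneous plane source, C(x,t) = M/(n_e·A·√(4πDt)) · exp(−(x−vt)²/(4Dt)), with n_e·A the pore (flow) area.
Plume center vt = 0.0853 × 330 = 28.149 m, so the well at 34.4 m is 6.251 m downgradient of the peak.
√(4πDt) = 33.77 m, giving peak height M/(n_e·A·√(4πDt)) = 12.3/(0.26 × 38.3 × 33.77) = 0.03658 kg/m³.
(x−vt)²/(4Dt) = (6.251)²/(4 × 0.275 × 330) = 0.1076; exp(−0.1076) = 0.8980.
C = 0.03658 × 0.8980 = 0.0328 kg/m³.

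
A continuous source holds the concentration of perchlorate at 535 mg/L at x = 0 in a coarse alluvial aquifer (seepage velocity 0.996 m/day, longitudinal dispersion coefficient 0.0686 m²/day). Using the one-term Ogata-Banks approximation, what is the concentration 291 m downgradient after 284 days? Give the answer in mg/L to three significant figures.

51.5 mg/L

For a continuous step input, C/C₀ ≈ ½·erfc((x−vt)/(2√(Dt))).
vt = 0.996 × 284 = 282.864 m and 2√(Dt) = 2√(0.0686 × 284) = 8.828 m.
Argument (x−vt)/(2√(Dt)) = (291 − 282.864)/8.828 = 0.9216; ½·erfc(0.9216) = 0.09623.
C = 535 × 0.09623 = 51.5 mg/L.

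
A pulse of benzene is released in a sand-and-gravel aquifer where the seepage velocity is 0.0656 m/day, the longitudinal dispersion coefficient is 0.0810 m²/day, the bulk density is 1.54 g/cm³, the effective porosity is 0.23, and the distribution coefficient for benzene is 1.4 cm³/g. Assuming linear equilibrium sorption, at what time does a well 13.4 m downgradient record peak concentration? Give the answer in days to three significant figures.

Retardation factor R = 1 + ρ_b·K_d/n = 1 + 1.54 × 1.4/0.23 = 10.37.
Sorption retards both mechanisms: v_R = v/R = 0.006326 m/day, D_R = D/R = 0.007811 m²/day.
Peak time from v_R²t² + 2D_R t − x² = 0: t = (√(D_R² + v_R²x²) − D_R)/v_R².
√(D_R² + v_R²x²) = √(0.007811² + 0.006326² × 13.4²) = 0.08513; v_R² = 4.002e-05.
t = (0.08513 − 0.007811)/4.002e-05 = 1930 days.

1930 days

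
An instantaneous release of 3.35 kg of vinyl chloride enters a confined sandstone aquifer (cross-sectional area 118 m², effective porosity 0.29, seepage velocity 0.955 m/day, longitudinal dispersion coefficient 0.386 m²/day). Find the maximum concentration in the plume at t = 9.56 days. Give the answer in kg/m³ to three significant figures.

0.0144 kg/m³

The peak of an instantaneous 1D plume sits at x = vt; there the Gaussian factor is 1 and C_max = M/(n_e·A·√(4πDt)), where n_e·A is the pore area the mass is dissolved in.
√(4πDt) = √(4π × 0.386 × 9.56) = 6.810 m, so C_max = 3.35/(0.29 × 118 × 6.810) = 0.0144 kg/m³.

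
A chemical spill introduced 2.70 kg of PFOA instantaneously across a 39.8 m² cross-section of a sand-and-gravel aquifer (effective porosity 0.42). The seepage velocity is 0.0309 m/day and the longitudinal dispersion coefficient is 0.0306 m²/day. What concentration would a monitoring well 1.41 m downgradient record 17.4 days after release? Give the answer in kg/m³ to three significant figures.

For an instantaneous plane source, C(x,t) = M/(n_e·A·√(4πDt)) · exp(−(x−vt)²/(4Dt)), with n_e·A the pore (flow) area.
Plume center vt = 0.0309 × 17.4 = 0.53766 m, so the well at 1.41 m is 0.87234 m downgradient of the peak.
√(4πDt) = 2.587 m, giving peak height M/(n_e·A·√(4πDt)) = 2.70/(0.42 × 39.8 × 2.587) = 0.06244 kg/m³.
(x−vt)²/(4Dt) = (0.87234)²/(4 × 0.0306 × 17.4) = 0.3573; exp(−0.3573) = 0.6996.
C = 0.06244 × 0.6996 = 0.0437 kg/m³.

0.0437 kg/m³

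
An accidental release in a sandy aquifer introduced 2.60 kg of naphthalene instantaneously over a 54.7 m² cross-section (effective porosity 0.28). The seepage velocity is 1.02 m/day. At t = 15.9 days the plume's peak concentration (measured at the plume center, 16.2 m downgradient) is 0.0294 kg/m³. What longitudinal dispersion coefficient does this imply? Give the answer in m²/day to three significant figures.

0.167 m²/day

At the plume center C_max = M/(n_e·A·√(4πDt)), so D = M²/(4πt·(n_e·A·C_max)²).
n_e·A·C_max = 0.28 × 54.7 × 0.0294 = 0.4503 kg/m.
D = 2.60²/(4π × 15.9 × 0.4503²) = 0.167 m²/day.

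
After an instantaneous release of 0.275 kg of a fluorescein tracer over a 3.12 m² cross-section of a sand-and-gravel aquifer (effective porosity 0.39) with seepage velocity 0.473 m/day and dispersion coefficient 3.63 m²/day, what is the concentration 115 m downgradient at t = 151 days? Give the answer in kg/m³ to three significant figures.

0.00115 kg/m³

For an instantaneous plane source, C(x,t) = M/(n_e·A·√(4πDt)) · exp(−(x−vt)²/(4Dt)), with n_e·A the pore (flow) area.
Plume center vt = 0.473 × 151 = 71.423 m, so the well at 115 m is 43.577 m downgradient of the peak.
√(4πDt) = 82.99 m, giving peak height M/(n_e·A·√(4πDt)) = 0.275/(0.39 × 3.12 × 82.99) = 0.002723 kg/m³.
(x−vt)²/(4Dt) = (43.577)²/(4 × 3.63 × 151) = 0.8661; exp(−0.8661) = 0.4206.
C = 0.002723 × 0.4206 = 0.00115 kg/m³.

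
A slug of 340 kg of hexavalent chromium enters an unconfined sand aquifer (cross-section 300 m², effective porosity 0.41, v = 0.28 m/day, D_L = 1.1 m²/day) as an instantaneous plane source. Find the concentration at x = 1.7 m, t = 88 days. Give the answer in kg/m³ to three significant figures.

0.0204 kg/m³

For an instantaneous plane source, C(x,t) = M/(n_e·A·√(4πDt)) · exp(−(x−vt)²/(4Dt)), with n_e·A the pore (flow) area.
Plume center vt = 0.28 × 88 = 24.64 m, so the well at 1.7 m is 22.94 m upgradient of the peak.
√(4πDt) = 34.88 m, giving peak height M/(n_e·A·√(4πDt)) = 340/(0.41 × 300 × 34.88) = 0.07925 kg/m³.
(x−vt)²/(4Dt) = (-22.94)²/(4 × 1.1 × 88) = 1.359; exp(−1.359) = 0.2569.
C = 0.07925 × 0.2569 = 0.0204 kg/m³.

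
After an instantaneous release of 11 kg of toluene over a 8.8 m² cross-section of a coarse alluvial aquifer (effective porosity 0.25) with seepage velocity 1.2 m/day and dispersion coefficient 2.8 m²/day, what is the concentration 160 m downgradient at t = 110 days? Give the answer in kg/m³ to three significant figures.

0.0425 kg/m³

For an instantaneous plane source, C(x,t) = M/(n_e·A·√(4πDt)) · exp(−(x−vt)²/(4Dt)), with n_e·A the pore (flow) area.
Plume center vt = 1.2 × 110 = 132 m, so the well at 160 m is 28 m downgradient of the peak.
√(4πDt) = 62.21 m, giving peak height M/(n_e·A·√(4πDt)) = 11/(0.25 × 8.8 × 62.21) = 0.08037 kg/m³.
(x−vt)²/(4Dt) = (28)²/(4 × 2.8 × 110) = 0.6364; exp(−0.6364) = 0.5292.
C = 0.08037 × 0.5292 = 0.0425 kg/m³.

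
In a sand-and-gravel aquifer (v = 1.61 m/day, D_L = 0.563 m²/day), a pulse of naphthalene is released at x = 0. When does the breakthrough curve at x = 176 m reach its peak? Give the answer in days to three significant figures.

109 days

For the 1D instantaneous-source solution, setting ∂C/∂t = 0 at fixed x gives v²t² + 2Dt − x² = 0, so t = (√(D² + v²x²) − D)/v².
√(D² + v²x²) = √(0.563² + 1.61² × 176²) = 283.4; v² = 2.5921.
t = (283.4 − 0.563)/2.5921 = 109 days (vs. the pure-advection estimate x/v = 109 d).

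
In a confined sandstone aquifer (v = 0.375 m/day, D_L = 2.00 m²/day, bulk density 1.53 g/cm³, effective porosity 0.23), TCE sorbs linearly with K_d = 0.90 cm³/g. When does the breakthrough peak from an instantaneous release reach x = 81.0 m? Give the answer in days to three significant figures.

1410 days

Retardation factor R = 1 + ρ_b·K_d/n = 1 + 1.53 × 0.90/0.23 = 6.987.
Sorption retards both mechanisms: v_R = v/R = 0.05367 m/day, D_R = D/R = 0.2862 m²/day.
Peak time from v_R²t² + 2D_R t − x² = 0: t = (√(D_R² + v_R²x²) − D_R)/v_R².
√(D_R² + v_R²x²) = √(0.2862² + 0.05367² × 81.0²) = 4.357; v_R² = 0.002880.
t = (4.357 − 0.2862)/0.002880 = 1410 days.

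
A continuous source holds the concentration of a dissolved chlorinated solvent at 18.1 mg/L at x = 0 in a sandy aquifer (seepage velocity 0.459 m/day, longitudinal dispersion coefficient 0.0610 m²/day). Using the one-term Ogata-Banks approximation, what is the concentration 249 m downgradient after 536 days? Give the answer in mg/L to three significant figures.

For a continuous step input, C/C₀ ≈ ½·erfc((x−vt)/(2√(Dt))).
vt = 0.459 × 536 = 246.024 m and 2√(Dt) = 2√(0.0610 × 536) = 11.44 m.
Argument (x−vt)/(2√(Dt)) = (249 − 246.024)/11.44 = 0.2601; ½·erfc(0.2601) = 0.3565.
C = 18.1 × 0.3565 = 6.45 mg/L.

6.45 mg/L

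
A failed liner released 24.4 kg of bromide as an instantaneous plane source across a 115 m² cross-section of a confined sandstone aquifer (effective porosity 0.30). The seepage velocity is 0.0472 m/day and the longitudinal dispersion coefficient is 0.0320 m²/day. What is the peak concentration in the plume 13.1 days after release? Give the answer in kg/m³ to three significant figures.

The peak of an instantaneous 1D plume sits at x = vt; there the Gaussian factor is 1 and C_max = M/(n_e·A·√(4πDt)), where n_e·A is the pore area the mass is dissolved in.
√(4πDt) = √(4π × 0.0320 × 13.1) = 2.295 m, so C_max = 24.4/(0.30 × 115 × 2.295) = 0.308 kg/m³.

0.308 kg/m³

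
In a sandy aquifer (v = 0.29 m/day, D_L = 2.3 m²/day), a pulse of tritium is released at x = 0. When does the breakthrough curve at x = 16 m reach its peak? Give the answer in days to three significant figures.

For the 1D instantaneous-source solution, setting ∂C/∂t = 0 at fixed x gives v²t² + 2Dt − x² = 0, so t = (√(D² + v²x²) − D)/v².
√(D² + v²x²) = √(2.3² + 0.29² × 16²) = 5.179; v² = 0.0841.
t = (5.179 − 2.3)/0.0841 = 34.2 days (vs. the pure-advection estimate x/v = 55.2 d).

34.2 days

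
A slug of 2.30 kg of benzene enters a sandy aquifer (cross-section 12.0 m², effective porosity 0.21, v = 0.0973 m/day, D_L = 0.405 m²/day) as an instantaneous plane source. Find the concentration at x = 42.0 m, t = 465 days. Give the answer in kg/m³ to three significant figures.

For an instantaneous plane source, C(x,t) = M/(n_e·A·√(4πDt)) · exp(−(x−vt)²/(4Dt)), with n_e·A the pore (flow) area.
Plume center vt = 0.0973 × 465 = 45.2445 m, so the well at 42.0 m is 3.2445 m upgradient of the peak.
√(4πDt) = 48.65 m, giving peak height M/(n_e·A·√(4πDt)) = 2.30/(0.21 × 12.0 × 48.65) = 0.01876 kg/m³.
(x−vt)²/(4Dt) = (-3.2445)²/(4 × 0.405 × 465) = 0.01397; exp(−0.01397) = 0.9861.
C = 0.01876 × 0.9861 = 0.0185 kg/m³.

0.0185 kg/m³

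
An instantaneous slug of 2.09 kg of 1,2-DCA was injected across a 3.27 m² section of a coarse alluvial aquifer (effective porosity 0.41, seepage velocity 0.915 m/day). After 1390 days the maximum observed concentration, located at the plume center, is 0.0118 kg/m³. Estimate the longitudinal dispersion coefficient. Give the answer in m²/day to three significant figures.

0.999 m²/day

At the plume center C_max = M/(n_e·A·√(4πDt)), so D = M²/(4πt·(n_e·A·C_max)²).
n_e·A·C_max = 0.41 × 3.27 × 0.0118 = 0.01582 kg/m.
D = 2.09²/(4π × 1390 × 0.01582²) = 0.999 m²/day.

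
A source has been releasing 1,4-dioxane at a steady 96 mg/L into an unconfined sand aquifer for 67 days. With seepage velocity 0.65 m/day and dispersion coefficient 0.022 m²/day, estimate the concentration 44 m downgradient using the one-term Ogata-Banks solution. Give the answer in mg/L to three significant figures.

38.1 mg/L

For a continuous step input, C/C₀ ≈ ½·erfc((x−vt)/(2√(Dt))).
vt = 0.65 × 67 = 43.55 m and 2√(Dt) = 2√(0.022 × 67) = 2.428 m.
Argument (x−vt)/(2√(Dt)) = (44 − 43.55)/2.428 = 0.1853; ½·erfc(0.1853) = 0.3966.
C = 96 × 0.3966 = 38.1 mg/L.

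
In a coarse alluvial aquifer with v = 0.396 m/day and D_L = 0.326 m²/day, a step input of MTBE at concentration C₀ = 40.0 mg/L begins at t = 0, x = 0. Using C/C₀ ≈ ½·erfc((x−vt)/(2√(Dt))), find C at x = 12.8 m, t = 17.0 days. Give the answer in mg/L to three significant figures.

For a continuous step input, C/C₀ ≈ ½·erfc((x−vt)/(2√(Dt))).
vt = 0.396 × 17.0 = 6.732 m and 2√(Dt) = 2√(0.326 × 17.0) = 4.708 m.
Argument (x−vt)/(2√(Dt)) = (12.8 − 6.732)/4.708 = 1.289; ½·erfc(1.289) = 0.03416.
C = 40.0 × 0.03416 = 1.37 mg/L.

1.37 mg/L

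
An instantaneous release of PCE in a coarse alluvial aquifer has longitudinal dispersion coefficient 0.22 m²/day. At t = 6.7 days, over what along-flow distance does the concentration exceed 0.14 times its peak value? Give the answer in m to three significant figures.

The plume is Gaussian with σ = √(2Dt) = √(2 × 0.22 × 6.7) = 1.717 m.
C/C_peak = exp(−Δx²/(2σ²)) = 0.14 ⇒ Δx = σ·√(−2 ln 0.14) = 1.717 × 1.983 = 3.405 m.
Width = 2Δx = 6.81 m.

6.81 m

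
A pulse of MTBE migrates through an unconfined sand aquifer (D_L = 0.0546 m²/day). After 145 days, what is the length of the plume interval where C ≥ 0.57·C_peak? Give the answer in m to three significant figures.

The plume is Gaussian with σ = √(2Dt) = √(2 × 0.0546 × 145) = 3.979 m.
C/C_peak = exp(−Δx²/(2σ²)) = 0.57 ⇒ Δx = σ·√(−2 ln 0.57) = 3.979 × 1.060 = 4.218 m.
Width = 2Δx = 8.44 m.

8.44 m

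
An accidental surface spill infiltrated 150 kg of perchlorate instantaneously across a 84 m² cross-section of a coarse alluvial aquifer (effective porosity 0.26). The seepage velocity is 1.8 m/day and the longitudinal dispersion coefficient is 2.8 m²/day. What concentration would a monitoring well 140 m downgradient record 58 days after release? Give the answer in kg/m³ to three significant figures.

0.0216 kg/m³

For an instantaneous plane source, C(x,t) = M/(n_e·A·√(4πDt)) · exp(−(x−vt)²/(4Dt)), with n_e·A the pore (flow) area.
Plume center vt = 1.8 × 58 = 104.4 m, so the well at 140 m is 35.6 m downgradient of the peak.
√(4πDt) = 45.17 m, giving peak height M/(n_e·A·√(4πDt)) = 150/(0.26 × 84 × 45.17) = 0.1521 kg/m³.
(x−vt)²/(4Dt) = (35.6)²/(4 × 2.8 × 58) = 1.951; exp(−1.951) = 0.1421.
C = 0.1521 × 0.1421 = 0.0216 kg/m³.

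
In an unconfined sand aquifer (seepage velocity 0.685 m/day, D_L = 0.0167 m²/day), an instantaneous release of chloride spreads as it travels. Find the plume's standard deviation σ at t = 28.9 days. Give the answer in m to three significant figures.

Dispersive spreading gives a Gaussian with σ² = 2Dt; advection only shifts the center.
σ = √(2 × 0.0167 × 28.9) = 0.982 m.

0.982 m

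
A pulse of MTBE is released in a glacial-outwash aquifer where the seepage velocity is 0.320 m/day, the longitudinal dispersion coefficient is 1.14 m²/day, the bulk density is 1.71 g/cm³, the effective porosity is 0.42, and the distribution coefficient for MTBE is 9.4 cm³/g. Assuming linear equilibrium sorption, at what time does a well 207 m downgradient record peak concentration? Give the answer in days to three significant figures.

25000 days

Retardation factor R = 1 + ρ_b·K_d/n = 1 + 1.71 × 9.4/0.42 = 39.27.
Sorption retards both mechanisms: v_R = v/R = 0.008149 m/day, D_R = D/R = 0.02903 m²/day.
Peak time from v_R²t² + 2D_R t − x² = 0: t = (√(D_R² + v_R²x²) − D_R)/v_R².
√(D_R² + v_R²x²) = √(0.02903² + 0.008149² × 207²) = 1.687; v_R² = 6.641e-05.
t = (1.687 − 0.02903)/6.641e-05 = 25000 days.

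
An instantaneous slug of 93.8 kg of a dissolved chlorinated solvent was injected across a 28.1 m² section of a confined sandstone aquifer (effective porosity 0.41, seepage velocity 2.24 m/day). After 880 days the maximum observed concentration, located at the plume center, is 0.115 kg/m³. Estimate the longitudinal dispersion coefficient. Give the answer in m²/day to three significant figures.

At the plume center C_max = M/(n_e·A·√(4πDt)), so D = M²/(4πt·(n_e·A·C_max)²).
n_e·A·C_max = 0.41 × 28.1 × 0.115 = 1.325 kg/m.
D = 93.8²/(4π × 880 × 1.325²) = 0.453 m²/day.

0.453 m²/day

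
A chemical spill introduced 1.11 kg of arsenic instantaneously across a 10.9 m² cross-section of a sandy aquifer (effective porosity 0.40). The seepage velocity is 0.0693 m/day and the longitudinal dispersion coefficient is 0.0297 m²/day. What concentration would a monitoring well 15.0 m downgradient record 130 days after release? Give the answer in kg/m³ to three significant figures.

For an instantaneous plane source, C(x,t) = M/(n_e·A·√(4πDt)) · exp(−(x−vt)²/(4Dt)), with n_e·A the pore (flow) area.
Plume center vt = 0.0693 × 130 = 9.009 m, so the well at 15.0 m is 5.991 m downgradient of the peak.
√(4πDt) = 6.966 m, giving peak height M/(n_e·A·√(4πDt)) = 1.11/(0.40 × 10.9 × 6.966) = 0.03655 kg/m³.
(x−vt)²/(4Dt) = (5.991)²/(4 × 0.0297 × 130) = 2.324; exp(−2.324) = 0.09788.
C = 0.03655 × 0.09788 = 0.00358 kg/m³.

0.00358 kg/m³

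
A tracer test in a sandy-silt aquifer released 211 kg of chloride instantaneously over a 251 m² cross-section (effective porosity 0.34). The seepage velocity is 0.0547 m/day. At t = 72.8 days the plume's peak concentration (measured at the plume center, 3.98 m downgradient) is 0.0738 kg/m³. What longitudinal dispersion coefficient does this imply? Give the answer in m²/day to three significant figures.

1.23 m²/day

At the plume center C_max = M/(n_e·A·√(4πDt)), so D = M²/(4πt·(n_e·A·C_max)²).
n_e·A·C_max = 0.34 × 251 × 0.0738 = 6.298 kg/m.
D = 211²/(4π × 72.8 × 6.298²) = 1.23 m²/day.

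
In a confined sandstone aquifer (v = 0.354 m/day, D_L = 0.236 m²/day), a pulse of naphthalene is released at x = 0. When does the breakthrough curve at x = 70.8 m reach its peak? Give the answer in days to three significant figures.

For the 1D instantaneous-source solution, setting ∂C/∂t = 0 at fixed x gives v²t² + 2Dt − x² = 0, so t = (√(D² + v²x²) − D)/v².
√(D² + v²x²) = √(0.236² + 0.354² × 70.8²) = 25.06; v² = 0.125316.
t = (25.06 − 0.236)/0.125316 = 198 days (vs. the pure-advection estimate x/v = 200 d).

198 days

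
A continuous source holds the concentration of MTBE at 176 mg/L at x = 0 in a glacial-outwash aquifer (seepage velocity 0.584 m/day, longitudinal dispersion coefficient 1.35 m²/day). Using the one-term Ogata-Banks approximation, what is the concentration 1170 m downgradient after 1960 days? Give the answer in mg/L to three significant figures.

64.0 mg/L

For a continuous step input, C/C₀ ≈ ½·erfc((x−vt)/(2√(Dt))).
vt = 0.584 × 1960 = 1144.64 m and 2√(Dt) = 2√(1.35 × 1960) = 102.9 m.
Argument (x−vt)/(2√(Dt)) = (1170 − 1144.64)/102.9 = 0.2465; ½·erfc(0.2465) = 0.3637.
C = 176 × 0.3637 = 64.0 mg/L.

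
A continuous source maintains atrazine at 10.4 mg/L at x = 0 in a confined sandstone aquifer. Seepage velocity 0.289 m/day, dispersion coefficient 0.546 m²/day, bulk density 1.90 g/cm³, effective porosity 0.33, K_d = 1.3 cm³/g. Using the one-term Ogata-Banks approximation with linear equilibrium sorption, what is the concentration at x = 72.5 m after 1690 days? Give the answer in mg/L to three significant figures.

1.62 mg/L

Retardation factor R = 1 + ρ_b·K_d/n = 1 + 1.90 × 1.3/0.33 = 8.485.
Sorption retards both mechanisms: v_R = v/R = 0.03406 m/day, D_R = D/R = 0.06435 m²/day.
v_R·t = 0.03406 × 1690 = 57.5614 m; 2√(D_R t) = 20.86 m; argument = (72.5 − 57.5614)/20.86 = 0.7161.
C = C₀ × ½·erfc(0.7161) = 10.4 × 0.1556 = 1.62 mg/L.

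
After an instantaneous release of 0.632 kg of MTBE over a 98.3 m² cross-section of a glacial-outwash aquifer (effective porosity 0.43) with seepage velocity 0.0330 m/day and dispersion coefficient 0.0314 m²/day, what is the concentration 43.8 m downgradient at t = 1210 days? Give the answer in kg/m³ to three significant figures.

0.000620 kg/m³

For an instantaneous plane source, C(x,t) = M/(n_e·A·√(4πDt)) · exp(−(x−vt)²/(4Dt)), with n_e·A the pore (flow) area.
Plume center vt = 0.0330 × 1210 = 39.93 m, so the well at 43.8 m is 3.87 m downgradient of the peak.
√(4πDt) = 21.85 m, giving peak height M/(n_e·A·√(4πDt)) = 0.632/(0.43 × 98.3 × 21.85) = 0.0006843 kg/m³.
(x−vt)²/(4Dt) = (3.87)²/(4 × 0.0314 × 1210) = 0.09855; exp(−0.09855) = 0.9062.
C = 0.0006843 × 0.9062 = 0.000620 kg/m³.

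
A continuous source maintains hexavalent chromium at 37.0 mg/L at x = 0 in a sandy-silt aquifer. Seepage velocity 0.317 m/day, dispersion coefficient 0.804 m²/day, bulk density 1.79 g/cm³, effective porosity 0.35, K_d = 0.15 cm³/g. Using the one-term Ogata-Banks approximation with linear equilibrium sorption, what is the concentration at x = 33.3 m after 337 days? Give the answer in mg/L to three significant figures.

34.8 mg/L

Retardation factor R = 1 + ρ_b·K_d/n = 1 + 1.79 × 0.15/0.35 = 1.767.
Sorption retards both mechanisms: v_R = v/R = 0.1794 m/day, D_R = D/R = 0.4550 m²/day.
v_R·t = 0.1794 × 337 = 60.4578 m; 2√(D_R t) = 24.77 m; argument = (33.3 − 60.4578)/24.77 = -1.096.
C = C₀ × ½·erfc(-1.096) = 37.0 × 0.9394 = 34.8 mg/L.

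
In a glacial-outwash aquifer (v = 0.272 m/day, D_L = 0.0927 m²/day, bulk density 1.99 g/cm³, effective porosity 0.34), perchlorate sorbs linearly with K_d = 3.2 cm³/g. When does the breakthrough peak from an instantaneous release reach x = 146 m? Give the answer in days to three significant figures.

Retardation factor R = 1 + ρ_b·K_d/n = 1 + 1.99 × 3.2/0.34 = 19.73.
Sorption retards both mechanisms: v_R = v/R = 0.01379 m/day, D_R = D/R = 0.004698 m²/day.
Peak time from v_R²t² + 2D_R t − x² = 0: t = (√(D_R² + v_R²x²) − D_R)/v_R².
√(D_R² + v_R²x²) = √(0.004698² + 0.01379² × 146²) = 2.013; v_R² = 0.0001902.
t = (2.013 − 0.004698)/0.0001902 = 10600 days.

10600 days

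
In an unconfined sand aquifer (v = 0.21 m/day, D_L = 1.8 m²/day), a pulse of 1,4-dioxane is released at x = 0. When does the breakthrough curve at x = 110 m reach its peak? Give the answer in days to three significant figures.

For the 1D instantaneous-source solution, setting ∂C/∂t = 0 at fixed x gives v²t² + 2Dt − x² = 0, so t = (√(D² + v²x²) − D)/v².
√(D² + v²x²) = √(1.8² + 0.21² × 110²) = 23.17; v² = 0.0441.
t = (23.17 − 1.8)/0.0441 = 485 days (vs. the pure-advection estimate x/v = 524 d).

485 days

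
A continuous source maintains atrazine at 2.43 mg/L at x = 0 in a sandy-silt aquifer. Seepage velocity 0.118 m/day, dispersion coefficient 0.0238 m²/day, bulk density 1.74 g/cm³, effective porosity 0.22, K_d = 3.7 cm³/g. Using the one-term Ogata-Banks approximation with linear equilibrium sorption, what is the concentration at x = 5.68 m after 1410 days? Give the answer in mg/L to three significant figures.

Retardation factor R = 1 + ρ_b·K_d/n = 1 + 1.74 × 3.7/0.22 = 30.26.
Sorption retards both mechanisms: v_R = v/R = 0.003900 m/day, D_R = D/R = 0.0007865 m²/day.
v_R·t = 0.003900 × 1410 = 5.499 m; 2√(D_R t) = 2.106 m; argument = (5.68 − 5.499)/2.106 = 0.08594.
C = C₀ × ½·erfc(0.08594) = 2.43 × 0.4516 = 1.10 mg/L.

1.10 mg/L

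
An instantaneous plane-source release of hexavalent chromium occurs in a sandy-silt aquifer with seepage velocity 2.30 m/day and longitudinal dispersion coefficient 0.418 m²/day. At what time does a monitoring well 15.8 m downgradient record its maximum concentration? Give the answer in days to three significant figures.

6.79 days

For the 1D instantaneous-source solution, setting ∂C/∂t = 0 at fixed x gives v²t² + 2Dt − x² = 0, so t = (√(D² + v²x²) − D)/v².
√(D² + v²x²) = √(0.418² + 2.30² × 15.8²) = 36.34; v² = 5.29.
t = (36.34 − 0.418)/5.29 = 6.79 days (vs. the pure-advection estimate x/v = 6.87 d).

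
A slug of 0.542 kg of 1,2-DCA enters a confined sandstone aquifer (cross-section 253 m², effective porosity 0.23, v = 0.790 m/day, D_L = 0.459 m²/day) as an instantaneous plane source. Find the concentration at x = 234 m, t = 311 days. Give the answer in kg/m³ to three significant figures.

For an instantaneous plane source, C(x,t) = M/(n_e·A·√(4πDt)) · exp(−(x−vt)²/(4Dt)), with n_e·A the pore (flow) area.
Plume center vt = 0.790 × 311 = 245.69 m, so the well at 234 m is 11.69 m upgradient of the peak.
√(4πDt) = 42.35 m, giving peak height M/(n_e·A·√(4πDt)) = 0.542/(0.23 × 253 × 42.35) = 0.0002199 kg/m³.
(x−vt)²/(4Dt) = (-11.69)²/(4 × 0.459 × 311) = 0.2393; exp(−0.2393) = 0.7872.
C = 0.0002199 × 0.7872 = 0.000173 kg/m³.

0.000173 kg/m³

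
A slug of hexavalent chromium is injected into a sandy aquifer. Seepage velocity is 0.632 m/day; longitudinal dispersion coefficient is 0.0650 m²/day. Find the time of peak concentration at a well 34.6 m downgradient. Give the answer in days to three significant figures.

For the 1D instantaneous-source solution, setting ∂C/∂t = 0 at fixed x gives v²t² + 2Dt − x² = 0, so t = (√(D² + v²x²) − D)/v².
√(D² + v²x²) = √(0.0650² + 0.632² × 34.6²) = 21.87; v² = 0.399424.
t = (21.87 − 0.0650)/0.399424 = 54.6 days (vs. the pure-advection estimate x/v = 54.7 d).

54.6 days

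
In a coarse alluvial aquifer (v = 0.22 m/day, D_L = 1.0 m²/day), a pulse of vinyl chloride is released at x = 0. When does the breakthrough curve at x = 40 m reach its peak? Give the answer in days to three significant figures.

For the 1D instantaneous-source solution, setting ∂C/∂t = 0 at fixed x gives v²t² + 2Dt − x² = 0, so t = (√(D² + v²x²) − D)/v².
√(D² + v²x²) = √(1.0² + 0.22² × 40²) = 8.857; v² = 0.0484.
t = (8.857 − 1.0)/0.0484 = 162 days (vs. the pure-advection estimate x/v = 182 d).

162 days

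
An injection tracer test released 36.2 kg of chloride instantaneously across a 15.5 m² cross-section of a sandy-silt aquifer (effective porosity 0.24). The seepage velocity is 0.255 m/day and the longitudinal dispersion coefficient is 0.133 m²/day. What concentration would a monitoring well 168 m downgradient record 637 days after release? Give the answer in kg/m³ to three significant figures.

For an instantaneous plane source, C(x,t) = M/(n_e·A·√(4πDt)) · exp(−(x−vt)²/(4Dt)), with n_e·A the pore (flow) area.
Plume center vt = 0.255 × 637 = 162.435 m, so the well at 168 m is 5.565 m downgradient of the peak.
√(4πDt) = 32.63 m, giving peak height M/(n_e·A·√(4πDt)) = 36.2/(0.24 × 15.5 × 32.63) = 0.2982 kg/m³.
(x−vt)²/(4Dt) = (5.565)²/(4 × 0.133 × 637) = 0.09139; exp(−0.09139) = 0.9127.
C = 0.2982 × 0.9127 = 0.272 kg/m³.

0.272 kg/m³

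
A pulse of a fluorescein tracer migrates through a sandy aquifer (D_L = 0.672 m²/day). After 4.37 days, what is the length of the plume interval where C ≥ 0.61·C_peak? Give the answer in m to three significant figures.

The plume is Gaussian with σ = √(2Dt) = √(2 × 0.672 × 4.37) = 2.423 m.
C/C_peak = exp(−Δx²/(2σ²)) = 0.61 ⇒ Δx = σ·√(−2 ln 0.61) = 2.423 × 0.9943 = 2.409 m.
Width = 2Δx = 4.82 m.

4.82 m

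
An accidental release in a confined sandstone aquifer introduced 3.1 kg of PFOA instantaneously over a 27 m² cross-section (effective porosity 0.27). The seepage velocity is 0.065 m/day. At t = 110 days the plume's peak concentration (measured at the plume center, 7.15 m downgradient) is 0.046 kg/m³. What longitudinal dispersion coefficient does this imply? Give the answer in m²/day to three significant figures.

At the plume center C_max = M/(n_e·A·√(4πDt)), so D = M²/(4πt·(n_e·A·C_max)²).
n_e·A·C_max = 0.27 × 27 × 0.046 = 0.3353 kg/m.
D = 3.1²/(4π × 110 × 0.3353²) = 0.0618 m²/day.

0.0618 m²/day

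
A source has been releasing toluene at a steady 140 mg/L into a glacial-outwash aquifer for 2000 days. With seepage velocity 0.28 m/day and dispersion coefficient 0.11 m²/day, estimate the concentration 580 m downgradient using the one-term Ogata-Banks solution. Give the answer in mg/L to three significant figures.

23.8 mg/L

For a continuous step input, C/C₀ ≈ ½·erfc((x−vt)/(2√(Dt))).
vt = 0.28 × 2000 = 560 m and 2√(Dt) = 2√(0.11 × 2000) = 29.66 m.
Argument (x−vt)/(2√(Dt)) = (580 − 560)/29.66 = 0.6743; ½·erfc(0.6743) = 0.1701.
C = 140 × 0.1701 = 23.8 mg/L.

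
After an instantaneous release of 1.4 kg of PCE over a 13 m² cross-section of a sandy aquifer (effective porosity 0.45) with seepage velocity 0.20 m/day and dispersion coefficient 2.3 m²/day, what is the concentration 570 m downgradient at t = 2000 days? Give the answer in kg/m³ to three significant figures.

For an instantaneous plane source, C(x,t) = M/(n_e·A·√(4πDt)) · exp(−(x−vt)²/(4Dt)), with n_e·A the pore (flow) area.
Plume center vt = 0.20 × 2000 = 400 m, so the well at 570 m is 170 m downgradient of the peak.
√(4πDt) = 240.4 m, giving peak height M/(n_e·A·√(4πDt)) = 1.4/(0.45 × 13 × 240.4) = 0.0009955 kg/m³.
(x−vt)²/(4Dt) = (170)²/(4 × 2.3 × 2000) = 1.571; exp(−1.571) = 0.2078.
C = 0.0009955 × 0.2078 = 0.000207 kg/m³.

0.000207 kg/m³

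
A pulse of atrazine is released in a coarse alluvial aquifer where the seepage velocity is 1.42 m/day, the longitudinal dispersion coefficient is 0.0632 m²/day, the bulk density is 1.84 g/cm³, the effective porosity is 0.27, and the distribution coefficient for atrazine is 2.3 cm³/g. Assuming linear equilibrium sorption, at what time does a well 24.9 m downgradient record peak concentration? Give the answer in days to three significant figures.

Retardation factor R = 1 + ρ_b·K_d/n = 1 + 1.84 × 2.3/0.27 = 16.67.
Sorption retards both mechanisms: v_R = v/R = 0.08518 m/day, D_R = D/R = 0.003791 m²/day.
Peak time from v_R²t² + 2D_R t − x² = 0: t = (√(D_R² + v_R²x²) − D_R)/v_R².
√(D_R² + v_R²x²) = √(0.003791² + 0.08518² × 24.9²) = 2.121; v_R² = 0.007256.
t = (2.121 − 0.003791)/0.007256 = 292 days.

292 days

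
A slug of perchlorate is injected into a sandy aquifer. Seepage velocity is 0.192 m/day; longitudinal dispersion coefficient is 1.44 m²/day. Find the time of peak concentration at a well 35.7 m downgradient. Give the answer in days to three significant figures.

For the 1D instantaneous-source solution, setting ∂C/∂t = 0 at fixed x gives v²t² + 2Dt − x² = 0, so t = (√(D² + v²x²) − D)/v².
√(D² + v²x²) = √(1.44² + 0.192² × 35.7²) = 7.004; v² = 0.036864.
t = (7.004 − 1.44)/0.036864 = 151 days (vs. the pure-advection estimate x/v = 186 d).

151 days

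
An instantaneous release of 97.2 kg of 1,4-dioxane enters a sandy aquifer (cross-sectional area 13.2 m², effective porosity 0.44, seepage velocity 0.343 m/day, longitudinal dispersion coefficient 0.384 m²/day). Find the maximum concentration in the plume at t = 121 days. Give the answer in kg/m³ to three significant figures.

The peak of an instantaneous 1D plume sits at x = vt; there the Gaussian factor is 1 and C_max = M/(n_e·A·√(4πDt)), where n_e·A is the pore area the mass is dissolved in.
√(4πDt) = √(4π × 0.384 × 121) = 24.16 m, so C_max = 97.2/(0.44 × 13.2 × 24.16) = 0.693 kg/m³.

0.693 kg/m³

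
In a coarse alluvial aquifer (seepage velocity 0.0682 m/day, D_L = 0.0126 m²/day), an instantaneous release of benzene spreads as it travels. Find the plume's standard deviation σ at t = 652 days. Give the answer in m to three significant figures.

Dispersive spreading gives a Gaussian with σ² = 2Dt; advection only shifts the center.
σ = √(2 × 0.0126 × 652) = 4.05 m.

4.05 m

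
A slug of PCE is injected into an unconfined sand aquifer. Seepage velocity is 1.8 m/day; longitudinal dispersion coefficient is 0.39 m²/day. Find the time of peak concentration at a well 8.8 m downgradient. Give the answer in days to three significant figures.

For the 1D instantaneous-source solution, setting ∂C/∂t = 0 at fixed x gives v²t² + 2Dt − x² = 0, so t = (√(D² + v²x²) − D)/v².
√(D² + v²x²) = √(0.39² + 1.8² × 8.8²) = 15.84; v² = 3.24.
t = (15.84 − 0.39)/3.24 = 4.77 days (vs. the pure-advection estimate x/v = 4.89 d).

4.77 days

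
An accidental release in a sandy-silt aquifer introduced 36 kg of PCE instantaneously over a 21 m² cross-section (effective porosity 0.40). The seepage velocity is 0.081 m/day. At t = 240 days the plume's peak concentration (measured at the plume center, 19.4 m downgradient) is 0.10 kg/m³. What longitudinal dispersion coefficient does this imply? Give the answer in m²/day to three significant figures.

At the plume center C_max = M/(n_e·A·√(4πDt)), so D = M²/(4πt·(n_e·A·C_max)²).
n_e·A·C_max = 0.40 × 21 × 0.10 = 0.8400 kg/m.
D = 36²/(4π × 240 × 0.8400²) = 0.609 m²/day.

0.609 m²/day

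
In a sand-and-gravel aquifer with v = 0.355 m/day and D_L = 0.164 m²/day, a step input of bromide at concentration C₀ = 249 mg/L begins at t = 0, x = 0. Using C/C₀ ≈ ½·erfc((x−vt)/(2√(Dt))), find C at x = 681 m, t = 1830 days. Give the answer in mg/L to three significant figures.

For a continuous step input, C/C₀ ≈ ½·erfc((x−vt)/(2√(Dt))).
vt = 0.355 × 1830 = 649.65 m and 2√(Dt) = 2√(0.164 × 1830) = 34.65 m.
Argument (x−vt)/(2√(Dt)) = (681 − 649.65)/34.65 = 0.9048; ½·erfc(0.9048) = 0.1003.
C = 249 × 0.1003 = 25.0 mg/L.

25.0 mg/L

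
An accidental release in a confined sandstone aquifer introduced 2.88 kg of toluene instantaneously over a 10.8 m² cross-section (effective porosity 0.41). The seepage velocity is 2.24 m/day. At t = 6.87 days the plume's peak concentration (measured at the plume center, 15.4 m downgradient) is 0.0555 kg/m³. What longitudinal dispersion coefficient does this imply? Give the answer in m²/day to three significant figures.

At the plume center C_max = M/(n_e·A·√(4πDt)), so D = M²/(4πt·(n_e·A·C_max)²).
n_e·A·C_max = 0.41 × 10.8 × 0.0555 = 0.2458 kg/m.
D = 2.88²/(4π × 6.87 × 0.2458²) = 1.59 m²/day.

1.59 m²/day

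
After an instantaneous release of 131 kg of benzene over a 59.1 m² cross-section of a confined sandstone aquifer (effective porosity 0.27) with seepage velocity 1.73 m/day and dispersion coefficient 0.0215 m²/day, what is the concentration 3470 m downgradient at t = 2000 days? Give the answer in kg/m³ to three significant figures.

0.197 kg/m³

For an instantaneous plane source, C(x,t) = M/(n_e·A·√(4πDt)) · exp(−(x−vt)²/(4Dt)), with n_e·A the pore (flow) area.
Plume center vt = 1.73 × 2000 = 3460 m, so the well at 3470 m is 10 m downgradient of the peak.
√(4πDt) = 23.25 m, giving peak height M/(n_e·A·√(4πDt)) = 131/(0.27 × 59.1 × 23.25) = 0.3531 kg/m³.
(x−vt)²/(4Dt) = (10)²/(4 × 0.0215 × 2000) = 0.5814; exp(−0.5814) = 0.5591.
C = 0.3531 × 0.5591 = 0.197 kg/m³.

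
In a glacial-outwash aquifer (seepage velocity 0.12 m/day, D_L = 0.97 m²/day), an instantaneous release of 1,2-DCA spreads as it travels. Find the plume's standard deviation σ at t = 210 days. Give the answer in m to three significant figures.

20.2 m

Dispersive spreading gives a Gaussian with σ² = 2Dt; advection only shifts the center.
σ = √(2 × 0.97 × 210) = 20.2 m.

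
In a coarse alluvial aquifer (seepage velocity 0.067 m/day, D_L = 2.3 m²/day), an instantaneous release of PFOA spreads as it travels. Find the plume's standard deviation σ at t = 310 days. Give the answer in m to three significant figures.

37.8 m

Dispersive spreading gives a Gaussian with σ² = 2Dt; advection only shifts the center.
σ = √(2 × 2.3 × 310) = 37.8 m.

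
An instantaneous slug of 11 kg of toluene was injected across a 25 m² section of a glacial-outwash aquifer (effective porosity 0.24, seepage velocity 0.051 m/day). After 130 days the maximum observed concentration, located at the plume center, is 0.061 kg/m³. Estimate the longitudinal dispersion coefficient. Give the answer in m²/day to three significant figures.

At the plume center C_max = M/(n_e·A·√(4πDt)), so D = M²/(4πt·(n_e·A·C_max)²).
n_e·A·C_max = 0.24 × 25 × 0.061 = 0.3660 kg/m.
D = 11²/(4π × 130 × 0.3660²) = 0.553 m²/day.

0.553 m²/day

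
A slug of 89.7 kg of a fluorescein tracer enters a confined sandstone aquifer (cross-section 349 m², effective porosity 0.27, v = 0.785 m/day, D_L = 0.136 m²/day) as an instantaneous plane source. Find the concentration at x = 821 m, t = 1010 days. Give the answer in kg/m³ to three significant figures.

For an instantaneous plane source, C(x,t) = M/(n_e·A·√(4πDt)) · exp(−(x−vt)²/(4Dt)), with n_e·A the pore (flow) area.
Plume center vt = 0.785 × 1010 = 792.85 m, so the well at 821 m is 28.15 m downgradient of the peak.
√(4πDt) = 41.55 m, giving peak height M/(n_e·A·√(4πDt)) = 89.7/(0.27 × 349 × 41.55) = 0.02291 kg/m³.
(x−vt)²/(4Dt) = (28.15)²/(4 × 0.136 × 1010) = 1.442; exp(−1.442) = 0.2365.
C = 0.02291 × 0.2365 = 0.00542 kg/m³.

0.00542 kg/m³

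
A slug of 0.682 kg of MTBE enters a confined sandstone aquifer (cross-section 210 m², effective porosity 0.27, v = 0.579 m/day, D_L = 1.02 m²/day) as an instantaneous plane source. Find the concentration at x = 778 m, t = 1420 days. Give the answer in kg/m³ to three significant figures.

For an instantaneous plane source, C(x,t) = M/(n_e·A·√(4πDt)) · exp(−(x−vt)²/(4Dt)), with n_e·A the pore (flow) area.
Plume center vt = 0.579 × 1420 = 822.18 m, so the well at 778 m is 44.18 m upgradient of the peak.
√(4πDt) = 134.9 m, giving peak height M/(n_e·A·√(4πDt)) = 0.682/(0.27 × 210 × 134.9) = 8.916e-05 kg/m³.
(x−vt)²/(4Dt) = (-44.18)²/(4 × 1.02 × 1420) = 0.3369; exp(−0.3369) = 0.7140.
C = 8.916e-05 × 0.7140 = 6.37e-05 kg/m³.

6.37e-05 kg/m³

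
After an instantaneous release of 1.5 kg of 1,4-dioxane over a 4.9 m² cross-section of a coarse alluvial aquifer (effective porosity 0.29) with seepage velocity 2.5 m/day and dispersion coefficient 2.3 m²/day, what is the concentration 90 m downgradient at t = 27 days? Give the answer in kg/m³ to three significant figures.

For an instantaneous plane source, C(x,t) = M/(n_e·A·√(4πDt)) · exp(−(x−vt)²/(4Dt)), with n_e·A the pore (flow) area.
Plume center vt = 2.5 × 27 = 67.5 m, so the well at 90 m is 22.5 m downgradient of the peak.
√(4πDt) = 27.94 m, giving peak height M/(n_e·A·√(4πDt)) = 1.5/(0.29 × 4.9 × 27.94) = 0.03778 kg/m³.
(x−vt)²/(4Dt) = (22.5)²/(4 × 2.3 × 27) = 2.038; exp(−2.038) = 0.1303.
C = 0.03778 × 0.1303 = 0.00492 kg/m³.

0.00492 kg/m³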